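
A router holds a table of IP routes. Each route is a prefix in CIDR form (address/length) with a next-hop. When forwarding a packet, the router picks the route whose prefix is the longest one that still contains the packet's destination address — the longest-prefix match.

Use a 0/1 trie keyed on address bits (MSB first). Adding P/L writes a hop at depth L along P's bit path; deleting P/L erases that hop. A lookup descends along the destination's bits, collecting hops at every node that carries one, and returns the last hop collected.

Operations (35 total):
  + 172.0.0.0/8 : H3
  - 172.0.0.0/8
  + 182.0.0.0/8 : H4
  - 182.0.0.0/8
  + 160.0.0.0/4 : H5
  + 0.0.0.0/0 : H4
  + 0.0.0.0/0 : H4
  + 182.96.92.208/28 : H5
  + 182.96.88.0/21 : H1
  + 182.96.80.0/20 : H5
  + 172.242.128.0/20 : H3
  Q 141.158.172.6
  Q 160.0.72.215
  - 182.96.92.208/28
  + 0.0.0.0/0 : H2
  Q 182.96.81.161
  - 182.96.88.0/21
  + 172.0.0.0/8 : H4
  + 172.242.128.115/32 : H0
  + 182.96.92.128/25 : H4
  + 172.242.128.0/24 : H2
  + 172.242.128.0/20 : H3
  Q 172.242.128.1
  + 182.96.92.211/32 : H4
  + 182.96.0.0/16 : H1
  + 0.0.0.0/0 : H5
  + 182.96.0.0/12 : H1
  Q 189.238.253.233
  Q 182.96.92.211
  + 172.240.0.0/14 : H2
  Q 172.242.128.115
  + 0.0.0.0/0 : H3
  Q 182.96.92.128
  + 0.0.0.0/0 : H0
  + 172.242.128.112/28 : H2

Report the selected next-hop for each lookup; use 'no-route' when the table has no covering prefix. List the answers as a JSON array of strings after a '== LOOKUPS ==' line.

Apply in order:
  + 172.0.0.0/8 (H3) depth=8
  - 172.0.0.0/8 clear@8
  + 182.0.0.0/8 (H4) depth=8
  - 182.0.0.0/8 clear@8
  + 160.0.0.0/4 (H5) depth=4
  + 0.0.0.0/0 (H4) depth=0
  + 0.0.0.0/0 (H4) depth=0
  + 182.96.92.208/28 (H5) depth=28
  + 182.96.88.0/21 (H1) depth=21
  + 182.96.80.0/20 (H5) depth=20
  + 172.242.128.0/20 (H3) depth=20
  Q 141.158.172.6: descend 10 ; hops seen [H4] ; pick H4
  Q 160.0.72.215: descend 1010 ; hops seen [H4,H5] ; pick H5
  - 182.96.92.208/28 clear@28
  + 0.0.0.0/0 (H2) depth=0
  Q 182.96.81.161: descend 10110110011000000101 ; hops seen [H2,H5] ; pick H5
  - 182.96.88.0/21 clear@21
  + 172.0.0.0/8 (H4) depth=8
  + 172.242.128.115/32 (H0) depth=32
  + 182.96.92.128/25 (H4) depth=25
  + 172.242.128.0/24 (H2) depth=24
  + 172.242.128.0/20 (H3) depth=20
  Q 172.242.128.1: descend 1010110011110010100000000 ; hops seen [H2,H5,H4,H3,H2] ; pick H2
  + 182.96.92.211/32 (H4) depth=32
  + 182.96.0.0/16 (H1) depth=16
  + 0.0.0.0/0 (H5) depth=0
  + 182.96.0.0/12 (H1) depth=12
  Q 189.238.253.233: descend 1011 ; hops seen [H5] ; pick H5
  Q 182.96.92.211: descend 10110110011000000101110011010011 ; hops seen [H5,H1,H1,H5,H4,H4] ; pick H4
  + 172.240.0.0/14 (H2) depth=14
  Q 172.242.128.115: descend 10101100111100101000000001110011 ; hops seen [H5,H5,H4,H2,H3,H2,H0] ; pick H0
  + 0.0.0.0/0 (H3) depth=0
  Q 182.96.92.128: descend 1011011001100000010111001 ; hops seen [H3,H1,H1,H5,H4] ; pick H4
  + 0.0.0.0/0 (H0) depth=0
  + 172.242.128.112/28 (H2) depth=28

== LOOKUPS ==
["H4","H5","H5","H2","H5","H4","H0","H4"]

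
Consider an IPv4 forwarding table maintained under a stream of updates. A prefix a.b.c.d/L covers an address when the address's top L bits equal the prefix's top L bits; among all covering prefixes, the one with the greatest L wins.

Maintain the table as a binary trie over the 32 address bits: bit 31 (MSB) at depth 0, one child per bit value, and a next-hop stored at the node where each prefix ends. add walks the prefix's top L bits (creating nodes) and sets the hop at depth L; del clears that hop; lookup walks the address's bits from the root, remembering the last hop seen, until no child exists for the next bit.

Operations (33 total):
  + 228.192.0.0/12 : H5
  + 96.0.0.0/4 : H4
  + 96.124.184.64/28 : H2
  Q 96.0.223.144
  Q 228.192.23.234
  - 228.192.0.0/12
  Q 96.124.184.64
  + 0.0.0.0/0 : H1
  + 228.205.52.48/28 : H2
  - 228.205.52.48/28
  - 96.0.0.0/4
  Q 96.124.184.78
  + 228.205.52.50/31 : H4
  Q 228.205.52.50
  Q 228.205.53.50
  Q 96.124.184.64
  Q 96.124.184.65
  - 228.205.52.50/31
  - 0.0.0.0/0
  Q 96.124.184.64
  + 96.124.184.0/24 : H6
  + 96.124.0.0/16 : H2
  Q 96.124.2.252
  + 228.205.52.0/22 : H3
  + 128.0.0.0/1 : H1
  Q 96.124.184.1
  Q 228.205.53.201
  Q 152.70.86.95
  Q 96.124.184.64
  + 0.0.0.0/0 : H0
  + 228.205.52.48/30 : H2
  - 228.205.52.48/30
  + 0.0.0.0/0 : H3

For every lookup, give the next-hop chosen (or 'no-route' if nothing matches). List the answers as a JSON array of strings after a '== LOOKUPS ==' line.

Process each operation:
  + 228.192.0.0/12 (H5) depth=12
  + 96.0.0.0/4 (H4) depth=4
  + 96.124.184.64/28 (H2) depth=28
  Q 96.0.223.144: descend 011000000 ; hops seen [H4] ; pick H4
  Q 228.192.23.234: descend 111001001100 ; hops seen [H5] ; pick H5
  del 228.192.0.0/12 (clear depth 12)
  Q 96.124.184.64: descend 0110000001111100101110000100 ; hops seen [H4,H2] ; pick H2
  + 0.0.0.0/0 (H1) depth=0
  + 228.205.52.48/28 (H2) depth=28
  del 228.205.52.48/28 (clear depth 28)
  del 96.0.0.0/4 (clear depth 4)
  Q 96.124.184.78: descend 0110000001111100101110000100 ; hops seen [H1,H2] ; pick H2
  + 228.205.52.50/31 (H4) depth=31
  Q 228.205.52.50: descend 1110010011001101001101000011001 ; hops seen [H1,H4] ; pick H4
  Q 228.205.53.50: descend 11100100110011010011010 ; hops seen [H1] ; pick H1
  Q 96.124.184.64: descend 0110000001111100101110000100 ; hops seen [H1,H2] ; pick H2
  Q 96.124.184.65: descend 0110000001111100101110000100 ; hops seen [H1,H2] ; pick H2
  del 228.205.52.50/31 (clear depth 31)
  del 0.0.0.0/0 (clear depth 0)
  Q 96.124.184.64: descend 0110000001111100101110000100 ; hops seen [H2] ; pick H2
  + 96.124.184.0/24 (H6) depth=24
  + 96.124.0.0/16 (H2) depth=16
  Q 96.124.2.252: descend 0110000001111100 ; hops seen [H2] ; pick H2
  + 228.205.52.0/22 (H3) depth=22
  + 128.0.0.0/1 (H1) depth=1
  Q 96.124.184.1: descend 0110000001111100101110000 ; hops seen [H2,H6] ; pick H6
  Q 228.205.53.201: descend 11100100110011010011010 ; hops seen [H1,H3] ; pick H3
  Q 152.70.86.95: descend 1 ; hops seen [H1] ; pick H1
  Q 96.124.184.64: descend 0110000001111100101110000100 ; hops seen [H2,H6,H2] ; pick H2
  + 0.0.0.0/0 (H0) depth=0
  + 228.205.52.48/30 (H2) depth=30
  del 228.205.52.48/30 (clear depth 30)
  + 0.0.0.0/0 (H3) depth=0

== LOOKUPS ==
["H4","H5","H2","H2","H4","H1","H2","H2","H2","H2","H6","H3","H1","H2"]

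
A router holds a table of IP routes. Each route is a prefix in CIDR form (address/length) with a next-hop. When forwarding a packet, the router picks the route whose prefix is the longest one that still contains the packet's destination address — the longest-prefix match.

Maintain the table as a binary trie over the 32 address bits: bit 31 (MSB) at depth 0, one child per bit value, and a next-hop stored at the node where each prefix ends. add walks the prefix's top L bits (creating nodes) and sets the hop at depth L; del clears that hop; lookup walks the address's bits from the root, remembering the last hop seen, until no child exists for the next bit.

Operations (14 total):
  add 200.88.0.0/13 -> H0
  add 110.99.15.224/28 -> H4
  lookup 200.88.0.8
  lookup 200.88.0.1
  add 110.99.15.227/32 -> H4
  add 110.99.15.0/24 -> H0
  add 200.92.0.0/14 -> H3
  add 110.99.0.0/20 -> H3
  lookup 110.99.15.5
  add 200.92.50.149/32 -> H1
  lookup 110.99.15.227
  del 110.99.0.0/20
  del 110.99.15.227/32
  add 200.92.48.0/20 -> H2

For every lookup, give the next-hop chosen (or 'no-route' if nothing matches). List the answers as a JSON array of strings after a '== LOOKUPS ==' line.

Trace:
  + 200.88.0.0/13 (H0) depth=13
  + 110.99.15.224/28 (H4) depth=28
  lookup 200.88.0.8: bits 1100100001011 walk d0:-→d1:-→d2:-→d3:-→d4:-→d5:-→d6:-→d7:-→d8:-→d9:-→d10:-→d11:-→d12:-→d13:H0 -> H0
  lookup 200.88.0.1: bits 1100100001011 walk d0:-→d1:-→d2:-→d3:-→d4:-→d5:-→d6:-→d7:-→d8:-→d9:-→d10:-→d11:-→d12:-→d13:H0 -> H0
  + 110.99.15.227/32 (H4) depth=32
  + 110.99.15.0/24 (H0) depth=24
  + 200.92.0.0/14 (H3) depth=14
  + 110.99.0.0/20 (H3) depth=20
  lookup 110.99.15.5: bits 011011100110001100001111 walk d0:-→d1:-→d2:-→d3:-→d4:-→d5:-→d6:-→d7:-→d8:-→d9:-→d10:-→d11:-→d12:-→d13:-→d14:-→d15:-→d16:-→d17:-→d18:-→d19:-→d20:H3→d21:-→d22:-→d23:-→d24:H0 -> H0
  + 200.92.50.149/32 (H1) depth=32
  lookup 110.99.15.227: bits 01101110011000110000111111100011 walk d0:-→d1:-→d2:-→d3:-→d4:-→d5:-→d6:-→d7:-→d8:-→d9:-→d10:-→d11:-→d12:-→d13:-→d14:-→d15:-→d16:-→d17:-→d18:-→d19:-→d20:H3→d21:-→d22:-→d23:-→d24:H0→d25:-→d26:-→d27:-→d28:H4→d29:-→d30:-→d31:-→d32:H4 -> H4
  - 110.99.0.0/20 clear@20
  - 110.99.15.227/32 clear@32
  + 200.92.48.0/20 (H2) depth=20

== LOOKUPS ==
["H0","H0","H0","H4"]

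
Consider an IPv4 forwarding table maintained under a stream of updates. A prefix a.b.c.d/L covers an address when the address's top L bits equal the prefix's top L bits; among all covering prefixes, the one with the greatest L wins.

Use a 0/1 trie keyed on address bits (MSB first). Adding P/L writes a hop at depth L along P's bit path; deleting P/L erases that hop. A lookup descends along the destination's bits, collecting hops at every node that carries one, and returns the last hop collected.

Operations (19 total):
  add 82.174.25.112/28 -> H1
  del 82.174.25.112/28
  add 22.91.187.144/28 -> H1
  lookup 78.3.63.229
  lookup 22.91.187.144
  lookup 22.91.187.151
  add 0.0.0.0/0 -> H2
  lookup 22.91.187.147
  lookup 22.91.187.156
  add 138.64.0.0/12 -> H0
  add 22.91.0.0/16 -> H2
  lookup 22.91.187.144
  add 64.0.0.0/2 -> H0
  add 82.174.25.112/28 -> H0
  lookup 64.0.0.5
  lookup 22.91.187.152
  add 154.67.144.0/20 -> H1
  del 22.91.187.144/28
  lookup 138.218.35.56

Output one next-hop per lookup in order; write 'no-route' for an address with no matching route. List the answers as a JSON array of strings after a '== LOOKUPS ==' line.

Trace:
  + 82.174.25.112/28 (H1) depth=28
  del 82.174.25.112/28 (clear depth 28)
  + 22.91.187.144/28 (H1) depth=28
  ? 78.3.63.229  path d0:-→d1:-→d2:-→d3:-  best=no-route
  ? 22.91.187.144  path d0:-→d1:-→d2:-→d3:-→d4:-→d5:-→d6:-→d7:-→d8:-→d9:-→d10:-→d11:-→d12:-→d13:-→d14:-→d15:-→d16:-→d17:-→d18:-→d19:-→d20:-→d21:-→d22:-→d23:-→d24:-→d25:-→d26:-→d27:-→d28:H1  best=H1
  ? 22.91.187.151  path d0:-→d1:-→d2:-→d3:-→d4:-→d5:-→d6:-→d7:-→d8:-→d9:-→d10:-→d11:-→d12:-→d13:-→d14:-→d15:-→d16:-→d17:-→d18:-→d19:-→d20:-→d21:-→d22:-→d23:-→d24:-→d25:-→d26:-→d27:-→d28:H1  best=H1
  + 0.0.0.0/0 (H2) depth=0
  ? 22.91.187.147  path d0:H2→d1:-→d2:-→d3:-→d4:-→d5:-→d6:-→d7:-→d8:-→d9:-→d10:-→d11:-→d12:-→d13:-→d14:-→d15:-→d16:-→d17:-→d18:-→d19:-→d20:-→d21:-→d22:-→d23:-→d24:-→d25:-→d26:-→d27:-→d28:H1  best=H1
  ? 22.91.187.156  path d0:H2→d1:-→d2:-→d3:-→d4:-→d5:-→d6:-→d7:-→d8:-→d9:-→d10:-→d11:-→d12:-→d13:-→d14:-→d15:-→d16:-→d17:-→d18:-→d19:-→d20:-→d21:-→d22:-→d23:-→d24:-→d25:-→d26:-→d27:-→d28:H1  best=H1
  + 138.64.0.0/12 (H0) depth=12
  + 22.91.0.0/16 (H2) depth=16
  ? 22.91.187.144  path d0:H2→d1:-→d2:-→d3:-→d4:-→d5:-→d6:-→d7:-→d8:-→d9:-→d10:-→d11:-→d12:-→d13:-→d14:-→d15:-→d16:H2→d17:-→d18:-→d19:-→d20:-→d21:-→d22:-→d23:-→d24:-→d25:-→d26:-→d27:-→d28:H1  best=H1
  + 64.0.0.0/2 (H0) depth=2
  + 82.174.25.112/28 (H0) depth=28
  ? 64.0.0.5  path d0:H2→d1:-→d2:H0→d3:-  best=H0
  ? 22.91.187.152  path d0:H2→d1:-→d2:-→d3:-→d4:-→d5:-→d6:-→d7:-→d8:-→d9:-→d10:-→d11:-→d12:-→d13:-→d14:-→d15:-→d16:H2→d17:-→d18:-→d19:-→d20:-→d21:-→d22:-→d23:-→d24:-→d25:-→d26:-→d27:-→d28:H1  best=H1
  + 154.67.144.0/20 (H1) depth=20
  del 22.91.187.144/28 (clear depth 28)
  ? 138.218.35.56  path d0:H2→d1:-→d2:-→d3:-→d4:-→d5:-→d6:-→d7:-→d8:-  best=H2

== LOOKUPS ==
["no-route","H1","H1","H1","H1","H1","H0","H1","H2"]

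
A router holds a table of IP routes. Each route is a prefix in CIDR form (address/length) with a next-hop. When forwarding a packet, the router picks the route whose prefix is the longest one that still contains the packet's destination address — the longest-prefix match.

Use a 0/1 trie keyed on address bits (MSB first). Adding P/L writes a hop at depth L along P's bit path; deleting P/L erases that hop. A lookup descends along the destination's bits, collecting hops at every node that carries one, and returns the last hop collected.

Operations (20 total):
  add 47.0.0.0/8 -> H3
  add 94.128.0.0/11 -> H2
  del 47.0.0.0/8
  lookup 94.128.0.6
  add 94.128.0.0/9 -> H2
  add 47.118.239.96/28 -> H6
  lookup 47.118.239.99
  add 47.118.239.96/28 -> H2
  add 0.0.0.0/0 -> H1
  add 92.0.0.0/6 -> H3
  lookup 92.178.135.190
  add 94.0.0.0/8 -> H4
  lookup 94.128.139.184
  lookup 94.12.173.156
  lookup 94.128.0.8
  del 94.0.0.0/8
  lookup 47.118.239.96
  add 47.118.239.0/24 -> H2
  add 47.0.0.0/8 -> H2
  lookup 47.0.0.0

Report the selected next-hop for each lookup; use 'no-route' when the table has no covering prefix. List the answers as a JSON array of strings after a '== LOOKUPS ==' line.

Apply in order:
  + 47.0.0.0/8 (H3) depth=8
  + 94.128.0.0/11 (H2) depth=11
  del 47.0.0.0/8 (clear depth 8)
  ? 94.128.0.6  path d0:-→d1:-→d2:-→d3:-→d4:-→d5:-→d6:-→d7:-→d8:-→d9:-→d10:-→d11:H2  best=H2
  + 94.128.0.0/9 (H2) depth=9
  + 47.118.239.96/28 (H6) depth=28
  ? 47.118.239.99  path d0:-→d1:-→d2:-→d3:-→d4:-→d5:-→d6:-→d7:-→d8:-→d9:-→d10:-→d11:-→d12:-→d13:-→d14:-→d15:-→d16:-→d17:-→d18:-→d19:-→d20:-→d21:-→d22:-→d23:-→d24:-→d25:-→d26:-→d27:-→d28:H6  best=H6
  + 47.118.239.96/28 (H2) depth=28
  + 0.0.0.0/0 (H1) depth=0
  + 92.0.0.0/6 (H3) depth=6
  ? 92.178.135.190  path d0:H1→d1:-→d2:-→d3:-→d4:-→d5:-→d6:H3  best=H3
  + 94.0.0.0/8 (H4) depth=8
  ? 94.128.139.184  path d0:H1→d1:-→d2:-→d3:-→d4:-→d5:-→d6:H3→d7:-→d8:H4→d9:H2→d10:-→d11:H2  best=H2
  ? 94.12.173.156  path d0:H1→d1:-→d2:-→d3:-→d4:-→d5:-→d6:H3→d7:-→d8:H4  best=H4
  ? 94.128.0.8  path d0:H1→d1:-→d2:-→d3:-→d4:-→d5:-→d6:H3→d7:-→d8:H4→d9:H2→d10:-→d11:H2  best=H2
  del 94.0.0.0/8 (clear depth 8)
  ? 47.118.239.96  path d0:H1→d1:-→d2:-→d3:-→d4:-→d5:-→d6:-→d7:-→d8:-→d9:-→d10:-→d11:-→d12:-→d13:-→d14:-→d15:-→d16:-→d17:-→d18:-→d19:-→d20:-→d21:-→d22:-→d23:-→d24:-→d25:-→d26:-→d27:-→d28:H2  best=H2
  + 47.118.239.0/24 (H2) depth=24
  + 47.0.0.0/8 (H2) depth=8
  ? 47.0.0.0  path d0:H1→d1:-→d2:-→d3:-→d4:-→d5:-→d6:-→d7:-→d8:H2→d9:-  best=H2

== LOOKUPS ==
["H2","H6","H3","H2","H4","H2","H2","H2"]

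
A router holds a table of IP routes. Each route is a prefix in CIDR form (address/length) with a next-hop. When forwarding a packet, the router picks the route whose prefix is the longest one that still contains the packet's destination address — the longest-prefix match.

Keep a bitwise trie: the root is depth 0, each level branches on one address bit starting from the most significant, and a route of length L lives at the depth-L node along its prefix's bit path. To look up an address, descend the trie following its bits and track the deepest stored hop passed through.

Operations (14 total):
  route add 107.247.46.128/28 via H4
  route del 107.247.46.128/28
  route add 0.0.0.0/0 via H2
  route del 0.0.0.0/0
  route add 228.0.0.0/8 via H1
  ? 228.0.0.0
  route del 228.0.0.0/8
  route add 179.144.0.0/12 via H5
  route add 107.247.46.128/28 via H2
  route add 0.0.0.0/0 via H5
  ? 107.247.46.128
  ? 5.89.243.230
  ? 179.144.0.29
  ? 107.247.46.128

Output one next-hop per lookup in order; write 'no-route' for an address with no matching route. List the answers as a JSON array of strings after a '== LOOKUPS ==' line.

Process each operation:
  + 107.247.46.128/28 (H4) depth=28
  - 107.247.46.128/28 clear@28
  + 0.0.0.0/0 (H2) depth=0
  - 0.0.0.0/0 clear@0
  + 228.0.0.0/8 (H1) depth=8
  Q 228.0.0.0: descend 11100100 ; hops seen [H1] ; pick H1
  - 228.0.0.0/8 clear@8
  + 179.144.0.0/12 (H5) depth=12
  + 107.247.46.128/28 (H2) depth=28
  + 0.0.0.0/0 (H5) depth=0
  Q 107.247.46.128: descend 0110101111110111001011101000 ; hops seen [H5,H2] ; pick H2
  Q 5.89.243.230: descend 0 ; hops seen [H5] ; pick H5
  Q 179.144.0.29: descend 101100111001 ; hops seen [H5,H5] ; pick H5
  Q 107.247.46.128: descend 0110101111110111001011101000 ; hops seen [H5,H2] ; pick H2

== LOOKUPS ==
["H1","H2","H5","H5","H2"]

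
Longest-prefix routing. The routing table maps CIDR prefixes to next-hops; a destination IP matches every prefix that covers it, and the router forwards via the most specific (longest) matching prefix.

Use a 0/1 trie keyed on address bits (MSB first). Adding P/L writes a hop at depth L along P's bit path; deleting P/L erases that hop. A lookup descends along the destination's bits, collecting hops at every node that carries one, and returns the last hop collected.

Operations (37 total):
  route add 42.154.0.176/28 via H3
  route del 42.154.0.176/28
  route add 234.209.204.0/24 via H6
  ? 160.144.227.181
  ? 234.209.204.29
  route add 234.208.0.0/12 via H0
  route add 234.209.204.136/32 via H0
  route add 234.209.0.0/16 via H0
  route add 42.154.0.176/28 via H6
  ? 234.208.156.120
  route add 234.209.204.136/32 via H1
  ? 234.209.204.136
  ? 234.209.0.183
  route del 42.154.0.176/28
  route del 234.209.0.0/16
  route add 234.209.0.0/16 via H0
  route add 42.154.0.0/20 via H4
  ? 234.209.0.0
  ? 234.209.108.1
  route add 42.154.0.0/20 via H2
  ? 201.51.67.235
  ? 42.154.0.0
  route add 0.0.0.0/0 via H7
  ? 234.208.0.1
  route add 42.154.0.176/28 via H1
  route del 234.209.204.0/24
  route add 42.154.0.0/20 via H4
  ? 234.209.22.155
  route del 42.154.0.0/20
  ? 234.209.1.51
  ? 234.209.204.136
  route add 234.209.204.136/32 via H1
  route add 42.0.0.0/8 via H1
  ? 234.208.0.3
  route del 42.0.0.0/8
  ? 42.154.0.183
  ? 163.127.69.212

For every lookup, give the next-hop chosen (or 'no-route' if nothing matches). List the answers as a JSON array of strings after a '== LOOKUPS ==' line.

Trace:
  add 42.154.0.176/28 -> H3 at depth 28
  - 42.154.0.176/28 clear@28
  add 234.209.204.0/24 -> H6 at depth 24
  Q 160.144.227.181: descend 1 ; hops seen [∅] ; pick no-route
  Q 234.209.204.29: descend 111010101101000111001100 ; hops seen [H6] ; pick H6
  add 234.208.0.0/12 -> H0 at depth 12
  add 234.209.204.136/32 -> H0 at depth 32
  add 234.209.0.0/16 -> H0 at depth 16
  add 42.154.0.176/28 -> H6 at depth 28
  Q 234.208.156.120: descend 111010101101000 ; hops seen [H0] ; pick H0
  add 234.209.204.136/32 -> H1 at depth 32
  Q 234.209.204.136: descend 11101010110100011100110010001000 ; hops seen [H0,H0,H6,H1] ; pick H1
  Q 234.209.0.183: descend 1110101011010001 ; hops seen [H0,H0] ; pick H0
  - 42.154.0.176/28 clear@28
  - 234.209.0.0/16 clear@16
  add 234.209.0.0/16 -> H0 at depth 16
  add 42.154.0.0/20 -> H4 at depth 20
  Q 234.209.0.0: descend 1110101011010001 ; hops seen [H0,H0] ; pick H0
  Q 234.209.108.1: descend 1110101011010001 ; hops seen [H0,H0] ; pick H0
  add 42.154.0.0/20 -> H2 at depth 20
  Q 201.51.67.235: descend 11 ; hops seen [∅] ; pick no-route
  Q 42.154.0.0: descend 001010101001101000000000 ; hops seen [H2] ; pick H2
  add 0.0.0.0/0 -> H7 at depth 0
  Q 234.208.0.1: descend 111010101101000 ; hops seen [H7,H0] ; pick H0
  add 42.154.0.176/28 -> H1 at depth 28
  - 234.209.204.0/24 clear@24
  add 42.154.0.0/20 -> H4 at depth 20
  Q 234.209.22.155: descend 1110101011010001 ; hops seen [H7,H0,H0] ; pick H0
  - 42.154.0.0/20 clear@20
  Q 234.209.1.51: descend 1110101011010001 ; hops seen [H7,H0,H0] ; pick H0
  Q 234.209.204.136: descend 11101010110100011100110010001000 ; hops seen [H7,H0,H0,H1] ; pick H1
  add 234.209.204.136/32 -> H1 at depth 32
  add 42.0.0.0/8 -> H1 at depth 8
  Q 234.208.0.3: descend 111010101101000 ; hops seen [H7,H0] ; pick H0
  - 42.0.0.0/8 clear@8
  Q 42.154.0.183: descend 0010101010011010000000001011 ; hops seen [H7,H1] ; pick H1
  Q 163.127.69.212: descend 1 ; hops seen [H7] ; pick H7

== LOOKUPS ==
["no-route","H6","H0","H1","H0","H0","H0","no-route","H2","H0","H0","H0","H1","H0","H1","H7"]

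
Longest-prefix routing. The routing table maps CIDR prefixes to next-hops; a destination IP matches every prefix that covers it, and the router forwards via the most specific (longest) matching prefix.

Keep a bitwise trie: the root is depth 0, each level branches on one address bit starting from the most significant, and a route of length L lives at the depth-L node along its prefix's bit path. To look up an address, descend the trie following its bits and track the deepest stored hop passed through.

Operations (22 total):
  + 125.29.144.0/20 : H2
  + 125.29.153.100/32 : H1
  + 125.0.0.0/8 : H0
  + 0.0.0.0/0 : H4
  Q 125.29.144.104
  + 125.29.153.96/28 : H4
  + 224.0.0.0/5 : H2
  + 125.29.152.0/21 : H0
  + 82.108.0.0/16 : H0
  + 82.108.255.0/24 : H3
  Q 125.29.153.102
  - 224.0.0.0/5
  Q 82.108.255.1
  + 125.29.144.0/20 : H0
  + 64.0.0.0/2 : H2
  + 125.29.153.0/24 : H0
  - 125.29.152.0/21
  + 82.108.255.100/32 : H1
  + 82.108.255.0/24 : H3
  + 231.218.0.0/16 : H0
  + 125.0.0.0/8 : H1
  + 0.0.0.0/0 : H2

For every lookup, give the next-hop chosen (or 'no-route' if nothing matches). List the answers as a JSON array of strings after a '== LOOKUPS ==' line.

Trace:
  add 125.29.144.0/20 -> H2 at depth 20
  add 125.29.153.100/32 -> H1 at depth 32
  add 125.0.0.0/8 -> H0 at depth 8
  add 0.0.0.0/0 -> H4 at depth 0
  ? 125.29.144.104  path d0:H4→d1:-→d2:-→d3:-→d4:-→d5:-→d6:-→d7:-→d8:H0→d9:-→d10:-→d11:-→d12:-→d13:-→d14:-→d15:-→d16:-→d17:-→d18:-→d19:-→d20:H2  best=H2
  add 125.29.153.96/28 -> H4 at depth 28
  add 224.0.0.0/5 -> H2 at depth 5
  add 125.29.152.0/21 -> H0 at depth 21
  add 82.108.0.0/16 -> H0 at depth 16
  add 82.108.255.0/24 -> H3 at depth 24
  ? 125.29.153.102  path d0:H4→d1:-→d2:-→d3:-→d4:-→d5:-→d6:-→d7:-→d8:H0→d9:-→d10:-→d11:-→d12:-→d13:-→d14:-→d15:-→d16:-→d17:-→d18:-→d19:-→d20:H2→d21:H0→d22:-→d23:-→d24:-→d25:-→d26:-→d27:-→d28:H4→d29:-→d30:-  best=H4
  del 224.0.0.0/5 (clear depth 5)
  ? 82.108.255.1  path d0:H4→d1:-→d2:-→d3:-→d4:-→d5:-→d6:-→d7:-→d8:-→d9:-→d10:-→d11:-→d12:-→d13:-→d14:-→d15:-→d16:H0→d17:-→d18:-→d19:-→d20:-→d21:-→d22:-→d23:-→d24:H3  best=H3
  add 125.29.144.0/20 -> H0 at depth 20
  add 64.0.0.0/2 -> H2 at depth 2
  add 125.29.153.0/24 -> H0 at depth 24
  del 125.29.152.0/21 (clear depth 21)
  add 82.108.255.100/32 -> H1 at depth 32
  add 82.108.255.0/24 -> H3 at depth 24
  add 231.218.0.0/16 -> H0 at depth 16
  add 125.0.0.0/8 -> H1 at depth 8
  add 0.0.0.0/0 -> H2 at depth 0

== LOOKUPS ==
["H2","H4","H3"]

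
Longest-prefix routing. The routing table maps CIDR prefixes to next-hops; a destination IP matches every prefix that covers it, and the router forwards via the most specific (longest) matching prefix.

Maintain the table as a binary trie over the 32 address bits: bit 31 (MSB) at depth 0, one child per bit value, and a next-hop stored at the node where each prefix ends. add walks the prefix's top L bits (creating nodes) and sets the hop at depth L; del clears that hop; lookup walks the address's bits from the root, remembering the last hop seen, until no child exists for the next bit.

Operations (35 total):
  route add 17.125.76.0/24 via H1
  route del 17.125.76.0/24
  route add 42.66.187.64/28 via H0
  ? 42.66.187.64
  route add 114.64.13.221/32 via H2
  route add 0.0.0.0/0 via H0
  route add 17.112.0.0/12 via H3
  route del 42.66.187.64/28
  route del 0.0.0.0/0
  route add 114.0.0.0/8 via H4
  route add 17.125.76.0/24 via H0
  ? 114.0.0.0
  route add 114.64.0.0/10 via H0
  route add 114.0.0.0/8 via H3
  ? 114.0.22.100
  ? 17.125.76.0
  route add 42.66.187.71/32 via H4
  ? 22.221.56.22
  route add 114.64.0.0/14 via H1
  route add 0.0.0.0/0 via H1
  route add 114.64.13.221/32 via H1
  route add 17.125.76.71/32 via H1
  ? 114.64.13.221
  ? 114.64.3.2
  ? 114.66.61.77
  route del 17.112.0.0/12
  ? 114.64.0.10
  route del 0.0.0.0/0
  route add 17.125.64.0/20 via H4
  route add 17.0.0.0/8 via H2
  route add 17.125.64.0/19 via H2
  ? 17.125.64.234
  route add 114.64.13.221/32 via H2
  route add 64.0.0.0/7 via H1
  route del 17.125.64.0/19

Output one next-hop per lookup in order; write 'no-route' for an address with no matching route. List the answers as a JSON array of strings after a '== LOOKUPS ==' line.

Trace:
  add 17.125.76.0/24 -> H1 at depth 24
  del 17.125.76.0/24 (clear depth 24)
  add 42.66.187.64/28 -> H0 at depth 28
  Q 42.66.187.64: descend 0010101001000010101110110100 ; hops seen [H0] ; pick H0
  add 114.64.13.221/32 -> H2 at depth 32
  add 0.0.0.0/0 -> H0 at depth 0
  add 17.112.0.0/12 -> H3 at depth 12
  del 42.66.187.64/28 (clear depth 28)
  del 0.0.0.0/0 (clear depth 0)
  add 114.0.0.0/8 -> H4 at depth 8
  add 17.125.76.0/24 -> H0 at depth 24
  Q 114.0.0.0: descend 011100100 ; hops seen [H4] ; pick H4
  add 114.64.0.0/10 -> H0 at depth 10
  add 114.0.0.0/8 -> H3 at depth 8
  Q 114.0.22.100: descend 011100100 ; hops seen [H3] ; pick H3
  Q 17.125.76.0: descend 000100010111110101001100 ; hops seen [H3,H0] ; pick H0
  add 42.66.187.71/32 -> H4 at depth 32
  Q 22.221.56.22: descend 00010 ; hops seen [∅] ; pick no-route
  add 114.64.0.0/14 -> H1 at depth 14
  add 0.0.0.0/0 -> H1 at depth 0
  add 114.64.13.221/32 -> H1 at depth 32
  add 17.125.76.71/32 -> H1 at depth 32
  Q 114.64.13.221: descend 01110010010000000000110111011101 ; hops seen [H1,H3,H0,H1,H1] ; pick H1
  Q 114.64.3.2: descend 01110010010000000000 ; hops seen [H1,H3,H0,H1] ; pick H1
  Q 114.66.61.77: descend 01110010010000 ; hops seen [H1,H3,H0,H1] ; pick H1
  del 17.112.0.0/12 (clear depth 12)
  Q 114.64.0.10: descend 01110010010000000000 ; hops seen [H1,H3,H0,H1] ; pick H1
  del 0.0.0.0/0 (clear depth 0)
  add 17.125.64.0/20 -> H4 at depth 20
  add 17.0.0.0/8 -> H2 at depth 8
  add 17.125.64.0/19 -> H2 at depth 19
  Q 17.125.64.234: descend 00010001011111010100 ; hops seen [H2,H2,H4] ; pick H4
  add 114.64.13.221/32 -> H2 at depth 32
  add 64.0.0.0/7 -> H1 at depth 7
  del 17.125.64.0/19 (clear depth 19)

== LOOKUPS ==
["H0","H4","H3","H0","no-route","H1","H1","H1","H1","H4"]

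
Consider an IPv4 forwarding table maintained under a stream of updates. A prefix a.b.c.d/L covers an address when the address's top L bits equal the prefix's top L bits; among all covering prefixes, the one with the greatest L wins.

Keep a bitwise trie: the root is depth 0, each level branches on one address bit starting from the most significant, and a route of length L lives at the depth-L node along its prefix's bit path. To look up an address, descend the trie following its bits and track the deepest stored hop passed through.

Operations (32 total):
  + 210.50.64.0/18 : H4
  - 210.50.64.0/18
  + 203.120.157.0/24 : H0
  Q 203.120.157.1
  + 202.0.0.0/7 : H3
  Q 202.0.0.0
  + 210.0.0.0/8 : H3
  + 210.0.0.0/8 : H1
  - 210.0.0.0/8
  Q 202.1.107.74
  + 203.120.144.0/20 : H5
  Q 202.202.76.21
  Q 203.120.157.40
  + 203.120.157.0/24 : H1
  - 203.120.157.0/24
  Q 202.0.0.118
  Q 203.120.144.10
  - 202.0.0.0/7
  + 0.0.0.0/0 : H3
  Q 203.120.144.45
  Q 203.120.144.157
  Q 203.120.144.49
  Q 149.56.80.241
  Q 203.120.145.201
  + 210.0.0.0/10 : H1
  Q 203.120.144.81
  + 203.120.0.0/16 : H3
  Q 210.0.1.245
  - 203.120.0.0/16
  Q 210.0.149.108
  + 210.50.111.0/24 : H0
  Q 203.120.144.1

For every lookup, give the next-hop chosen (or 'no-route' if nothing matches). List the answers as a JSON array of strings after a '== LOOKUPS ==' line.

Apply in order:
  + 210.50.64.0/18 (H4) depth=18
  del 210.50.64.0/18 (clear depth 18)
  + 203.120.157.0/24 (H0) depth=24
  lookup 203.120.157.1: bits 110010110111100010011101 walk d0:-→d1:-→d2:-→d3:-→d4:-→d5:-→d6:-→d7:-→d8:-→d9:-→d10:-→d11:-→d12:-→d13:-→d14:-→d15:-→d16:-→d17:-→d18:-→d19:-→d20:-→d21:-→d22:-→d23:-→d24:H0 -> H0
  + 202.0.0.0/7 (H3) depth=7
  lookup 202.0.0.0: bits 1100101 walk d0:-→d1:-→d2:-→d3:-→d4:-→d5:-→d6:-→d7:H3 -> H3
  + 210.0.0.0/8 (H3) depth=8
  + 210.0.0.0/8 (H1) depth=8
  del 210.0.0.0/8 (clear depth 8)
  lookup 202.1.107.74: bits 1100101 walk d0:-→d1:-→d2:-→d3:-→d4:-→d5:-→d6:-→d7:H3 -> H3
  + 203.120.144.0/20 (H5) depth=20
  lookup 202.202.76.21: bits 1100101 walk d0:-→d1:-→d2:-→d3:-→d4:-→d5:-→d6:-→d7:H3 -> H3
  lookup 203.120.157.40: bits 110010110111100010011101 walk d0:-→d1:-→d2:-→d3:-→d4:-→d5:-→d6:-→d7:H3→d8:-→d9:-→d10:-→d11:-→d12:-→d13:-→d14:-→d15:-→d16:-→d17:-→d18:-→d19:-→d20:H5→d21:-→d22:-→d23:-→d24:H0 -> H0
  + 203.120.157.0/24 (H1) depth=24
  del 203.120.157.0/24 (clear depth 24)
  lookup 202.0.0.118: bits 1100101 walk d0:-→d1:-→d2:-→d3:-→d4:-→d5:-→d6:-→d7:H3 -> H3
  lookup 203.120.144.10: bits 11001011011110001001 walk d0:-→d1:-→d2:-→d3:-→d4:-→d5:-→d6:-→d7:H3→d8:-→d9:-→d10:-→d11:-→d12:-→d13:-→d14:-→d15:-→d16:-→d17:-→d18:-→d19:-→d20:H5 -> H5
  del 202.0.0.0/7 (clear depth 7)
  + 0.0.0.0/0 (H3) depth=0
  lookup 203.120.144.45: bits 11001011011110001001 walk d0:H3→d1:-→d2:-→d3:-→d4:-→d5:-→d6:-→d7:-→d8:-→d9:-→d10:-→d11:-→d12:-→d13:-→d14:-→d15:-→d16:-→d17:-→d18:-→d19:-→d20:H5 -> H5
  lookup 203.120.144.157: bits 11001011011110001001 walk d0:H3→d1:-→d2:-→d3:-→d4:-→d5:-→d6:-→d7:-→d8:-→d9:-→d10:-→d11:-→d12:-→d13:-→d14:-→d15:-→d16:-→d17:-→d18:-→d19:-→d20:H5 -> H5
  lookup 203.120.144.49: bits 11001011011110001001 walk d0:H3→d1:-→d2:-→d3:-→d4:-→d5:-→d6:-→d7:-→d8:-→d9:-→d10:-→d11:-→d12:-→d13:-→d14:-→d15:-→d16:-→d17:-→d18:-→d19:-→d20:H5 -> H5
  lookup 149.56.80.241: bits 1 walk d0:H3→d1:- -> H3
  lookup 203.120.145.201: bits 11001011011110001001 walk d0:H3→d1:-→d2:-→d3:-→d4:-→d5:-→d6:-→d7:-→d8:-→d9:-→d10:-→d11:-→d12:-→d13:-→d14:-→d15:-→d16:-→d17:-→d18:-→d19:-→d20:H5 -> H5
  + 210.0.0.0/10 (H1) depth=10
  lookup 203.120.144.81: bits 11001011011110001001 walk d0:H3→d1:-→d2:-→d3:-→d4:-→d5:-→d6:-→d7:-→d8:-→d9:-→d10:-→d11:-→d12:-→d13:-→d14:-→d15:-→d16:-→d17:-→d18:-→d19:-→d20:H5 -> H5
  + 203.120.0.0/16 (H3) depth=16
  lookup 210.0.1.245: bits 1101001000 walk d0:H3→d1:-→d2:-→d3:-→d4:-→d5:-→d6:-→d7:-→d8:-→d9:-→d10:H1 -> H1
  del 203.120.0.0/16 (clear depth 16)
  lookup 210.0.149.108: bits 1101001000 walk d0:H3→d1:-→d2:-→d3:-→d4:-→d5:-→d6:-→d7:-→d8:-→d9:-→d10:H1 -> H1
  + 210.50.111.0/24 (H0) depth=24
  lookup 203.120.144.1: bits 11001011011110001001 walk d0:H3→d1:-→d2:-→d3:-→d4:-→d5:-→d6:-→d7:-→d8:-→d9:-→d10:-→d11:-→d12:-→d13:-→d14:-→d15:-→d16:-→d17:-→d18:-→d19:-→d20:H5 -> H5

== LOOKUPS ==
["H0","H3","H3","H3","H0","H3","H5","H5","H5","H5","H3","H5","H5","H1","H1","H5"]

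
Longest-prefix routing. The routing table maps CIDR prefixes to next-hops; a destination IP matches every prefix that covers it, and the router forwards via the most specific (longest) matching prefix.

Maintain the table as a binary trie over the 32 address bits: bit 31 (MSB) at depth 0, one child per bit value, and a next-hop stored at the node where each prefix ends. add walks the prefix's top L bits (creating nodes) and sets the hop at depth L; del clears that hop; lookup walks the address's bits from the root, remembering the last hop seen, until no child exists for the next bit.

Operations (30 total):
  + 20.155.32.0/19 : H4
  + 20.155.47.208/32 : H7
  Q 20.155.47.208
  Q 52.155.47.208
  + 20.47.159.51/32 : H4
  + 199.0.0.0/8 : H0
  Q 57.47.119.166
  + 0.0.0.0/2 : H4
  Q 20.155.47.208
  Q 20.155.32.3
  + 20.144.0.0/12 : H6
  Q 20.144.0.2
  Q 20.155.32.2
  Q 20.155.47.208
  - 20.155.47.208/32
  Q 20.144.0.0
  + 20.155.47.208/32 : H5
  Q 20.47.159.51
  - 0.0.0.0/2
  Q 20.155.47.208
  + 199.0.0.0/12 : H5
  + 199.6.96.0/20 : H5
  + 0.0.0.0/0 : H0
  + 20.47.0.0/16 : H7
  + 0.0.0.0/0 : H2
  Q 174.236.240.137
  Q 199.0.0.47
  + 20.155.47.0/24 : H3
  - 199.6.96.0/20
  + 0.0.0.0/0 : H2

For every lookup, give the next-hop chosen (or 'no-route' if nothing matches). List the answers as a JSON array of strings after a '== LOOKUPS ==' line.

Apply in order:
  + 20.155.32.0/19 (H4) depth=19
  + 20.155.47.208/32 (H7) depth=32
  Q 20.155.47.208: descend 00010100100110110010111111010000 ; hops seen [H4,H7] ; pick H7
  Q 52.155.47.208: descend 00 ; hops seen [∅] ; pick no-route
  + 20.47.159.51/32 (H4) depth=32
  + 199.0.0.0/8 (H0) depth=8
  Q 57.47.119.166: descend 00 ; hops seen [∅] ; pick no-route
  + 0.0.0.0/2 (H4) depth=2
  Q 20.155.47.208: descend 00010100100110110010111111010000 ; hops seen [H4,H4,H7] ; pick H7
  Q 20.155.32.3: descend 00010100100110110010 ; hops seen [H4,H4] ; pick H4
  + 20.144.0.0/12 (H6) depth=12
  Q 20.144.0.2: descend 000101001001 ; hops seen [H4,H6] ; pick H6
  Q 20.155.32.2: descend 00010100100110110010 ; hops seen [H4,H6,H4] ; pick H4
  Q 20.155.47.208: descend 00010100100110110010111111010000 ; hops seen [H4,H6,H4,H7] ; pick H7
  - 20.155.47.208/32 clear@32
  Q 20.144.0.0: descend 000101001001 ; hops seen [H4,H6] ; pick H6
  + 20.155.47.208/32 (H5) depth=32
  Q 20.47.159.51: descend 00010100001011111001111100110011 ; hops seen [H4,H4] ; pick H4
  - 0.0.0.0/2 clear@2
  Q 20.155.47.208: descend 00010100100110110010111111010000 ; hops seen [H6,H4,H5] ; pick H5
  + 199.0.0.0/12 (H5) depth=12
  + 199.6.96.0/20 (H5) depth=20
  + 0.0.0.0/0 (H0) depth=0
  + 20.47.0.0/16 (H7) depth=16
  + 0.0.0.0/0 (H2) depth=0
  Q 174.236.240.137: descend 1 ; hops seen [H2] ; pick H2
  Q 199.0.0.47: descend 1100011100000 ; hops seen [H2,H0,H5] ; pick H5
  + 20.155.47.0/24 (H3) depth=24
  - 199.6.96.0/20 clear@20
  + 0.0.0.0/0 (H2) depth=0

== LOOKUPS ==
["H7","no-route","no-route","H7","H4","H6","H4","H7","H6","H4","H5","H2","H5"]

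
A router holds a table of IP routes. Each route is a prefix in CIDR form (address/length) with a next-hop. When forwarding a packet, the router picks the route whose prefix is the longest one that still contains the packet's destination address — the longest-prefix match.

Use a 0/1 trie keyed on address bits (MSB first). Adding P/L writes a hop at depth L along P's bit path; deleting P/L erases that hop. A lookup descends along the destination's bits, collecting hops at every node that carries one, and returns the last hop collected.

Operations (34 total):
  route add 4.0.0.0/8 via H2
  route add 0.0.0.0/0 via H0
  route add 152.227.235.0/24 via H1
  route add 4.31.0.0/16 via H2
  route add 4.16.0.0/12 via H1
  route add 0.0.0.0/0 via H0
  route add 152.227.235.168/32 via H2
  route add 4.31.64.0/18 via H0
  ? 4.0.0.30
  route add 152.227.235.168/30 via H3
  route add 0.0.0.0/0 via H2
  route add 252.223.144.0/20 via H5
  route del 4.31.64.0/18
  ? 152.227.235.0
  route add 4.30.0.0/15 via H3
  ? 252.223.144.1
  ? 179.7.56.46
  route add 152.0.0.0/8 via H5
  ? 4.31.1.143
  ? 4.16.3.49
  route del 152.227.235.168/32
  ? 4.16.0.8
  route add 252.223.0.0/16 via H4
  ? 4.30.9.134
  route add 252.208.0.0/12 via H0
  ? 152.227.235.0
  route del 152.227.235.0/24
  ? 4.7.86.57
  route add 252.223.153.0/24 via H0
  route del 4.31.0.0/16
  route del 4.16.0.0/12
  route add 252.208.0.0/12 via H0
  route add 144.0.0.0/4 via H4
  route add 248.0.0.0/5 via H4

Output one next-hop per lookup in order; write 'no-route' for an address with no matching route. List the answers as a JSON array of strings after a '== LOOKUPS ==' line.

Apply in order:
  + 4.0.0.0/8 (H2) depth=8
  + 0.0.0.0/0 (H0) depth=0
  + 152.227.235.0/24 (H1) depth=24
  + 4.31.0.0/16 (H2) depth=16
  + 4.16.0.0/12 (H1) depth=12
  + 0.0.0.0/0 (H0) depth=0
  + 152.227.235.168/32 (H2) depth=32
  + 4.31.64.0/18 (H0) depth=18
  ? 4.0.0.30  path d0:H0→d1:-→d2:-→d3:-→d4:-→d5:-→d6:-→d7:-→d8:H2→d9:-→d10:-→d11:-  best=H2
  + 152.227.235.168/30 (H3) depth=30
  + 0.0.0.0/0 (H2) depth=0
  + 252.223.144.0/20 (H5) depth=20
  del 4.31.64.0/18 (clear depth 18)
  ? 152.227.235.0  path d0:H2→d1:-→d2:-→d3:-→d4:-→d5:-→d6:-→d7:-→d8:-→d9:-→d10:-→d11:-→d12:-→d13:-→d14:-→d15:-→d16:-→d17:-→d18:-→d19:-→d20:-→d21:-→d22:-→d23:-→d24:H1  best=H1
  + 4.30.0.0/15 (H3) depth=15
  ? 252.223.144.1  path d0:H2→d1:-→d2:-→d3:-→d4:-→d5:-→d6:-→d7:-→d8:-→d9:-→d10:-→d11:-→d12:-→d13:-→d14:-→d15:-→d16:-→d17:-→d18:-→d19:-→d20:H5  best=H5
  ? 179.7.56.46  path d0:H2→d1:-→d2:-  best=H2
  + 152.0.0.0/8 (H5) depth=8
  ? 4.31.1.143  path d0:H2→d1:-→d2:-→d3:-→d4:-→d5:-→d6:-→d7:-→d8:H2→d9:-→d10:-→d11:-→d12:H1→d13:-→d14:-→d15:H3→d16:H2→d17:-  best=H2
  ? 4.16.3.49  path d0:H2→d1:-→d2:-→d3:-→d4:-→d5:-→d6:-→d7:-→d8:H2→d9:-→d10:-→d11:-→d12:H1  best=H1
  del 152.227.235.168/32 (clear depth 32)
  ? 4.16.0.8  path d0:H2→d1:-→d2:-→d3:-→d4:-→d5:-→d6:-→d7:-→d8:H2→d9:-→d10:-→d11:-→d12:H1  best=H1
  + 252.223.0.0/16 (H4) depth=16
  ? 4.30.9.134  path d0:H2→d1:-→d2:-→d3:-→d4:-→d5:-→d6:-→d7:-→d8:H2→d9:-→d10:-→d11:-→d12:H1→d13:-→d14:-→d15:H3  best=H3
  + 252.208.0.0/12 (H0) depth=12
  ? 152.227.235.0  path d0:H2→d1:-→d2:-→d3:-→d4:-→d5:-→d6:-→d7:-→d8:H5→d9:-→d10:-→d11:-→d12:-→d13:-→d14:-→d15:-→d16:-→d17:-→d18:-→d19:-→d20:-→d21:-→d22:-→d23:-→d24:H1  best=H1
  del 152.227.235.0/24 (clear depth 24)
  ? 4.7.86.57  path d0:H2→d1:-→d2:-→d3:-→d4:-→d5:-→d6:-→d7:-→d8:H2→d9:-→d10:-→d11:-  best=H2
  + 252.223.153.0/24 (H0) depth=24
  del 4.31.0.0/16 (clear depth 16)
  del 4.16.0.0/12 (clear depth 12)
  + 252.208.0.0/12 (H0) depth=12
  + 144.0.0.0/4 (H4) depth=4
  + 248.0.0.0/5 (H4) depth=5

== LOOKUPS ==
["H2","H1","H5","H2","H2","H1","H1","H3","H1","H2"]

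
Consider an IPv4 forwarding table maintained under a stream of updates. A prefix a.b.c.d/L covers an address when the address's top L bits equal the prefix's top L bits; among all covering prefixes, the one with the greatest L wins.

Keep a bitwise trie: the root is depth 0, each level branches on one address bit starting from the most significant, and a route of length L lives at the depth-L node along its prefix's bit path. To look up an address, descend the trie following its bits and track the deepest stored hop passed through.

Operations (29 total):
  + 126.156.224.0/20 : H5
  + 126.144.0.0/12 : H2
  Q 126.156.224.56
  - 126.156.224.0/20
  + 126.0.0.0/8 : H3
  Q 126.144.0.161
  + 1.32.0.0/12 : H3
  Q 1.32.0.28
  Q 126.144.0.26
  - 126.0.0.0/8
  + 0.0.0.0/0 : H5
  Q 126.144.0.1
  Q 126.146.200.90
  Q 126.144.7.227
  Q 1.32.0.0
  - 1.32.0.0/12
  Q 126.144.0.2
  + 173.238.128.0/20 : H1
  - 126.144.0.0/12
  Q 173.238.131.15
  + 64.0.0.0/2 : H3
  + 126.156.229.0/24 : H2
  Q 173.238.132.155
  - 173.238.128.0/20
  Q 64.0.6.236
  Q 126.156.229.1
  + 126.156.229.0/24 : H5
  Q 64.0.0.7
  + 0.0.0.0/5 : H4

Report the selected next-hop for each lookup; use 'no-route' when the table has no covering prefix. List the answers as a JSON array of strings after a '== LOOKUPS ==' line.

Apply in order:
  + 126.156.224.0/20 (H5) depth=20
  + 126.144.0.0/12 (H2) depth=12
  lookup 126.156.224.56: bits 01111110100111001110 walk d0:-→d1:-→d2:-→d3:-→d4:-→d5:-→d6:-→d7:-→d8:-→d9:-→d10:-→d11:-→d12:H2→d13:-→d14:-→d15:-→d16:-→d17:-→d18:-→d19:-→d20:H5 -> H5
  - 126.156.224.0/20 clear@20
  + 126.0.0.0/8 (H3) depth=8
  lookup 126.144.0.161: bits 011111101001 walk d0:-→d1:-→d2:-→d3:-→d4:-→d5:-→d6:-→d7:-→d8:H3→d9:-→d10:-→d11:-→d12:H2 -> H2
  + 1.32.0.0/12 (H3) depth=12
  lookup 1.32.0.28: bits 000000010010 walk d0:-→d1:-→d2:-→d3:-→d4:-→d5:-→d6:-→d7:-→d8:-→d9:-→d10:-→d11:-→d12:H3 -> H3
  lookup 126.144.0.26: bits 011111101001 walk d0:-→d1:-→d2:-→d3:-→d4:-→d5:-→d6:-→d7:-→d8:H3→d9:-→d10:-→d11:-→d12:H2 -> H2
  - 126.0.0.0/8 clear@8
  + 0.0.0.0/0 (H5) depth=0
  lookup 126.144.0.1: bits 011111101001 walk d0:H5→d1:-→d2:-→d3:-→d4:-→d5:-→d6:-→d7:-→d8:-→d9:-→d10:-→d11:-→d12:H2 -> H2
  lookup 126.146.200.90: bits 011111101001 walk d0:H5→d1:-→d2:-→d3:-→d4:-→d5:-→d6:-→d7:-→d8:-→d9:-→d10:-→d11:-→d12:H2 -> H2
  lookup 126.144.7.227: bits 011111101001 walk d0:H5→d1:-→d2:-→d3:-→d4:-→d5:-→d6:-→d7:-→d8:-→d9:-→d10:-→d11:-→d12:H2 -> H2
  lookup 1.32.0.0: bits 000000010010 walk d0:H5→d1:-→d2:-→d3:-→d4:-→d5:-→d6:-→d7:-→d8:-→d9:-→d10:-→d11:-→d12:H3 -> H3
  - 1.32.0.0/12 clear@12
  lookup 126.144.0.2: bits 011111101001 walk d0:H5→d1:-→d2:-→d3:-→d4:-→d5:-→d6:-→d7:-→d8:-→d9:-→d10:-→d11:-→d12:H2 -> H2
  + 173.238.128.0/20 (H1) depth=20
  - 126.144.0.0/12 clear@12
  lookup 173.238.131.15: bits 10101101111011101000 walk d0:H5→d1:-→d2:-→d3:-→d4:-→d5:-→d6:-→d7:-→d8:-→d9:-→d10:-→d11:-→d12:-→d13:-→d14:-→d15:-→d16:-→d17:-→d18:-→d19:-→d20:H1 -> H1
  + 64.0.0.0/2 (H3) depth=2
  + 126.156.229.0/24 (H2) depth=24
  lookup 173.238.132.155: bits 10101101111011101000 walk d0:H5→d1:-→d2:-→d3:-→d4:-→d5:-→d6:-→d7:-→d8:-→d9:-→d10:-→d11:-→d12:-→d13:-→d14:-→d15:-→d16:-→d17:-→d18:-→d19:-→d20:H1 -> H1
  - 173.238.128.0/20 clear@20
  lookup 64.0.6.236: bits 01 walk d0:H5→d1:-→d2:H3 -> H3
  lookup 126.156.229.1: bits 011111101001110011100101 walk d0:H5→d1:-→d2:H3→d3:-→d4:-→d5:-→d6:-→d7:-→d8:-→d9:-→d10:-→d11:-→d12:-→d13:-→d14:-→d15:-→d16:-→d17:-→d18:-→d19:-→d20:-→d21:-→d22:-→d23:-→d24:H2 -> H2
  + 126.156.229.0/24 (H5) depth=24
  lookup 64.0.0.7: bits 01 walk d0:H5→d1:-→d2:H3 -> H3
  + 0.0.0.0/5 (H4) depth=5

== LOOKUPS ==
["H5","H2","H3","H2","H2","H2","H2","H3","H2","H1","H1","H3","H2","H3"]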